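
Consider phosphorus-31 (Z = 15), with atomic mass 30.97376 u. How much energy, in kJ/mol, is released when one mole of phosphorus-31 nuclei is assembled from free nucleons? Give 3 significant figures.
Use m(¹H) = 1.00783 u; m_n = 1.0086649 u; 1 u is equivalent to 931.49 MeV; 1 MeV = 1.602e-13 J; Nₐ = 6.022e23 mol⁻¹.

Total constituent mass: 15 × 1.00783 + 16 × 1.0086649 = 31.2560884 u
Mass defect Δm = 31.2560884 − 30.97376 = 0.2823284 u
Binding energy = Δm·c² = 0.2823284 × 931.49 MeV/u = 262.986 MeV
Per nucleus in joules: 262.986 MeV × 1.602e-13 J/MeV = 4.2130e-11 J
Per mole: 4.2130e-11 J × 6.022e23 mol⁻¹ = 2.5371e+13 J/mol

2.54e+10 kJ/mol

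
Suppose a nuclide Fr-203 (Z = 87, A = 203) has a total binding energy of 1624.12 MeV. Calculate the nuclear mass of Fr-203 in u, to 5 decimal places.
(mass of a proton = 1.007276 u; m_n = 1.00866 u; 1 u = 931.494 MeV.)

Mass defect = 1624.12 MeV / (931.494 MeV/u) = 1.7435646 u
Constituent mass = 87(1.007276) + 116(1.00866) = 204.637572 u
Nuclear mass = 204.637572 − 1.7435646 = 202.8940074 u ≈ 202.89401 u (to 5 decimal places)

202.89401 u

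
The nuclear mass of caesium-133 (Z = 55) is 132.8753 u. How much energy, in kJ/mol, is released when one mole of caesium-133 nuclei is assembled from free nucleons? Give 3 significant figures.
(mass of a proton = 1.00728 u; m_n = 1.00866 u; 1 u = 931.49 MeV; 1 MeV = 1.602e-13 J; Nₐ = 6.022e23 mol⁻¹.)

Total constituent mass: 55 × 1.00728 + 78 × 1.00866 = 134.07588 u
Mass defect Δm = 134.07588 − 132.8753 = 1.20058 u
Converting to energy: 1.20058 u × 931.49 MeV/u = 1118.33 MeV
Per nucleus in joules: 1118.33 MeV × 1.602e-13 J/MeV = 1.7916e-10 J
Per mole: 1.7916e-10 J × 6.022e23 mol⁻¹ = 1.0789e+14 J/mol

1.08e+11 kJ/mol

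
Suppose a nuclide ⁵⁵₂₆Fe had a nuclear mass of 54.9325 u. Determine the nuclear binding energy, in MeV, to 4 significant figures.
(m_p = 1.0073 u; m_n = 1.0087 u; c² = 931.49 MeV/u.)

474.7 MeV

Σm = 26·m_p + 29·m_n = 26.1898 + 29.2523 = 55.4421 u
Mass defect Δm = 55.4421 − 54.9325 = 0.5096 u
E_B = 0.5096 × 931.49 = 474.687 MeV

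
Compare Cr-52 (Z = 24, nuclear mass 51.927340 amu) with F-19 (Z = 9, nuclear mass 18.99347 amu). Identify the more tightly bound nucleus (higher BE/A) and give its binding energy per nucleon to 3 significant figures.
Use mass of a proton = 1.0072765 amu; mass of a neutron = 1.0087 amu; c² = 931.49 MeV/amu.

Cr-52: Σm = 24(1.0072765) + 28(1.0087) = 52.4182360 amu; Δm = 0.4908960 amu; E_B = 457.265 MeV; E_B/A = 8.794 MeV
F-19: Σm = 9(1.0072765) + 10(1.0087) = 19.1524885 amu; Δm = 0.1590185 amu; E_B = 148.12 MeV; E_B/A = 7.796 MeV
Cr-52 has the higher binding energy per nucleon, so it is the more tightly bound nucleus.

Cr-52; 8.79 MeV/nucleon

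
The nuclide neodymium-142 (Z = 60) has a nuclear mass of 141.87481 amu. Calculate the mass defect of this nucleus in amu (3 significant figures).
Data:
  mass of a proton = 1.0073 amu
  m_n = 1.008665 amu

1.27 amu

The nucleus contains 60 protons and 142 − 60 = 82 neutrons.
Total constituent mass: 60 × 1.0073 + 82 × 1.008665 = 143.148530 amu
Mass defect Δm = 143.148530 − 141.87481 = 1.273720 amu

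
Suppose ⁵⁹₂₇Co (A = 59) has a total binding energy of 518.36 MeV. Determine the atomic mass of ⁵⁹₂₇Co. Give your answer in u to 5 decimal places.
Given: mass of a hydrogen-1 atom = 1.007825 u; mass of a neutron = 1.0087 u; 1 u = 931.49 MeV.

Mass defect = 518.36 MeV / (931.49 MeV/u) = 0.5564848 u
Constituent mass = 27(1.007825) + 32(1.0087) = 59.489675 u
Atomic mass = 59.489675 − 0.5564848 = 58.9331902 u ≈ 58.93319 u (to 5 decimal places)

58.93319 u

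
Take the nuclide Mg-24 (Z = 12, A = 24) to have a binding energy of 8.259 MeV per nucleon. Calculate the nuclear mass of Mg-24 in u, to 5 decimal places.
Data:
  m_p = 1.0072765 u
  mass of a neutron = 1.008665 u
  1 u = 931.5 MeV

Total binding energy = 24 × 8.259 = 198.216 MeV
Mass defect = 198.216 MeV / (931.5 MeV/u) = 0.2127923 u
Constituent mass = 12(1.0072765) + 12(1.008665) = 24.1912980 u
Nuclear mass = 24.1912980 − 0.2127923 = 23.9785057 u ≈ 23.97851 u (to 5 decimal places)

23.97851 u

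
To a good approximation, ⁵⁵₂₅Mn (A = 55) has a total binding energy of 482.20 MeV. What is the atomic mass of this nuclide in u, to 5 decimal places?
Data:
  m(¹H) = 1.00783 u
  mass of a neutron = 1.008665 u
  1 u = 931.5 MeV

54.93804 u

Mass defect = 482.20 MeV / (931.5 MeV/u) = 0.5176597 u
Constituent mass = 25(1.00783) + 30(1.008665) = 55.455700 u
Atomic mass = 55.455700 − 0.5176597 = 54.9380403 u ≈ 54.93804 u (to 5 decimal places)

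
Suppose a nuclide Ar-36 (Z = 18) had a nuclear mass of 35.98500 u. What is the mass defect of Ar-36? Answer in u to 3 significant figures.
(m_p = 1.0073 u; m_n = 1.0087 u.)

0.303 u

Mass of separated nucleons = 18(1.0073) + 18(1.0087) = 18.1314 + 18.1566 = 36.2880 u
Δm = 36.2880 − 35.98500 = 0.30300 u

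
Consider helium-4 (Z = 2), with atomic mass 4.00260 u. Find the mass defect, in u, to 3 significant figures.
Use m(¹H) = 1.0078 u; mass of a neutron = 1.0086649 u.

0.0303 u

The nucleus contains 2 protons and 4 − 2 = 2 neutrons.
Total constituent mass: 2 × 1.0078 + 2 × 1.0086649 = 4.0329298 u
Mass defect Δm = 4.0329298 − 4.00260 = 0.0303298 u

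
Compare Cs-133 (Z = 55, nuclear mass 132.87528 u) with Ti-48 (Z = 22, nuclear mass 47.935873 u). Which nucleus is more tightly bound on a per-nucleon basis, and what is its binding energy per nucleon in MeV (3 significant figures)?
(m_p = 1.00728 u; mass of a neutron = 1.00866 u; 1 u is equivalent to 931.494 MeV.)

Cs-133: Σm = 55(1.00728) + 78(1.00866) = 134.07588 u; Δm = 1.20060 u; E_B = 1118.4 MeV; E_B/A = 8.409 MeV
Ti-48: Σm = 22(1.00728) + 26(1.00866) = 48.38532 u; Δm = 0.449447 u; E_B = 418.66 MeV; E_B/A = 8.722 MeV
Ti-48 has the higher binding energy per nucleon, so it is the more tightly bound nucleus.

Ti-48; 8.72 MeV/nucleon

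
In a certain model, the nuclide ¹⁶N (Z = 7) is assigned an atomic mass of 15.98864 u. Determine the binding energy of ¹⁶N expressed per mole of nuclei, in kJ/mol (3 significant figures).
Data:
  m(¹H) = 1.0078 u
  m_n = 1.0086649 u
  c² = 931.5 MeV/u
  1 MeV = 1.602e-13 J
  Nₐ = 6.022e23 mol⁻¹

1.29e+10 kJ/mol

Σm = 7·m(¹H) + 9·m_n = 7.0546 + 9.0779841 = 16.1325841 u
Δm = 16.1325841 − 15.98864 = 0.1439441 u
Converting to energy: 0.1439441 u × 931.5 MeV/u = 134.084 MeV
Per nucleus in joules: 134.084 MeV × 1.602e-13 J/MeV = 2.1480e-11 J
Per mole: 2.1480e-11 J × 6.022e23 mol⁻¹ = 1.2935e+13 J/mol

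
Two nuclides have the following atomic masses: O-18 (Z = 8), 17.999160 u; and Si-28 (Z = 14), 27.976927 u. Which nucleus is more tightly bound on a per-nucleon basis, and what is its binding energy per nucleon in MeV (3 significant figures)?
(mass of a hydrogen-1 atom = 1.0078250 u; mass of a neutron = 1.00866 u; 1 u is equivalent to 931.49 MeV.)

Si-28; 8.45 MeV/nucleon

O-18: Σm = 8(1.0078250) + 10(1.00866) = 18.1492000 u; Δm = 0.1500400 u; E_B = 139.76 MeV; E_B/A = 7.764 MeV
Si-28: Σm = 14(1.0078250) + 14(1.00866) = 28.2307900 u; Δm = 0.2538630 u; E_B = 236.47 MeV; E_B/A = 8.445 MeV
Si-28 has the higher binding energy per nucleon, so it is the more tightly bound nucleus.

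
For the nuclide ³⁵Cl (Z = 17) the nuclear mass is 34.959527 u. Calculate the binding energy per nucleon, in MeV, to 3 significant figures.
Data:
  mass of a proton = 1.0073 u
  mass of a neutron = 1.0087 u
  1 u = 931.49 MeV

8.55 MeV/nucleon

With 17 protons and 18 neutrons (A = 35):
Σm = 17·m_p + 18·m_n = 17.1241 + 18.1566 = 35.2807 u
Mass defect Δm = 35.2807 − 34.959527 = 0.321173 u
Converting to energy: 0.321173 u × 931.49 MeV/u = 299.169 MeV
Per nucleon: 299.169 / 35 = 8.548 MeV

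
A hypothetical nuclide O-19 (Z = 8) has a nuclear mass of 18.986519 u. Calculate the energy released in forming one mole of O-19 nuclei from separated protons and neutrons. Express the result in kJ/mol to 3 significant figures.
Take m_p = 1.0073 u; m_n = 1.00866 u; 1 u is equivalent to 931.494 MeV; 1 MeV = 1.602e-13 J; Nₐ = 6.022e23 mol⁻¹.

Mass of separated nucleons = 8(1.0073) + 11(1.00866) = 8.0584 + 11.09526 = 19.15366 u
The mass defect is 19.15366 − 18.986519 = 0.167141 u.
E_B = 0.167141 × 931.494 = 155.691 MeV
Per nucleus in joules: 155.691 MeV × 1.602e-13 J/MeV = 2.4942e-11 J
Per mole: 2.4942e-11 J × 6.022e23 mol⁻¹ = 1.5020e+13 J/mol

1.50e+10 kJ/mol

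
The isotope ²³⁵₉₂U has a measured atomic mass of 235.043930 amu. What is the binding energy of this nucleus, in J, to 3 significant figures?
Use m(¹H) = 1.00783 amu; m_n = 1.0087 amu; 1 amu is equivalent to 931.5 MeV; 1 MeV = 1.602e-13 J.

With 92 protons and 143 neutrons (A = 235):
Σm = 92·m(¹H) + 143·m_n = 92.72036 + 144.2441 = 236.96446 amu
The mass defect is 236.96446 − 235.043930 = 1.920530 amu.
Converting to energy: 1.920530 amu × 931.5 MeV/amu = 1788.97 MeV
In joules: 1788.97 MeV × 1.602e-13 J/MeV = 2.8659e-10 J

2.87e-10 J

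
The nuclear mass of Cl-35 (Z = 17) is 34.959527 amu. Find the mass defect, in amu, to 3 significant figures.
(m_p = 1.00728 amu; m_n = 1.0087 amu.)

0.321 amu

With 17 protons and 18 neutrons (A = 35):
Total constituent mass: 17 × 1.00728 + 18 × 1.0087 = 35.28036 amu
The mass defect is 35.28036 − 34.959527 = 0.320833 amu.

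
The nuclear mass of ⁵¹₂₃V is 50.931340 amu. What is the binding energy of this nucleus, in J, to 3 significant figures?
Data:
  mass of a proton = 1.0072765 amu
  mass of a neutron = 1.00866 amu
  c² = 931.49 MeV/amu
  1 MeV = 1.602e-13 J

7.14e-11 J

Total constituent mass: 23 × 1.0072765 + 28 × 1.00866 = 51.4098395 amu
Δm = 51.4098395 − 50.931340 = 0.4784995 amu
E_B = 0.4784995 × 931.49 = 445.717 MeV
In joules: 445.717 MeV × 1.602e-13 J/MeV = 7.1404e-11 J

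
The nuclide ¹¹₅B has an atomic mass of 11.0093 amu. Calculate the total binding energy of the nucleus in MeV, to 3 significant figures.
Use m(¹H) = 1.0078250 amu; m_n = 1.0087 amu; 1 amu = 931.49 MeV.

76.4 MeV

Mass of separated nucleons = 5(1.0078250) + 6(1.0087) = 5.0391250 + 6.0522 = 11.0913250 amu
Δm = 11.0913250 − 11.0093 = 0.0820250 amu
Binding energy = Δm·c² = 0.0820250 × 931.49 MeV/amu = 76.4055 MeV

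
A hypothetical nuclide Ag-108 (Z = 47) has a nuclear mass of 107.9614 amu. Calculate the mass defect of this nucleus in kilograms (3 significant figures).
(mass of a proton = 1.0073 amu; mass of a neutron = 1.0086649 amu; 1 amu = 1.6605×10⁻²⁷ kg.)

Mass of separated nucleons = 47(1.0073) + 61(1.0086649) = 47.3431 + 61.5285589 = 108.8716589 amu
Mass defect Δm = 108.8716589 − 107.9614 = 0.9102589 amu
In SI units: 0.9102589 amu × 1.6605×10⁻²⁷ kg/amu = 1.5115e-27 kg

1.51e-27 kg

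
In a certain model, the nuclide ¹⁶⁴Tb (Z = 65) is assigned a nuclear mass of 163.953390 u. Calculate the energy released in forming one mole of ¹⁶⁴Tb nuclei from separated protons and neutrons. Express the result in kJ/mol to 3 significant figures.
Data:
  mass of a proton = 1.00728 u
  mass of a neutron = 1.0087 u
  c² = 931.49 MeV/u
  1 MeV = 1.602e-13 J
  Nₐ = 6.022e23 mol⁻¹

Total constituent mass: 65 × 1.00728 + 99 × 1.0087 = 165.33450 u
Δm = 165.33450 − 163.953390 = 1.381110 u
Converting to energy: 1.381110 u × 931.49 MeV/u = 1286.49 MeV
Per nucleus in joules: 1286.49 MeV × 1.602e-13 J/MeV = 2.0610e-10 J
Per mole: 2.0610e-10 J × 6.022e23 mol⁻¹ = 1.2411e+14 J/mol

1.24e+11 kJ/mol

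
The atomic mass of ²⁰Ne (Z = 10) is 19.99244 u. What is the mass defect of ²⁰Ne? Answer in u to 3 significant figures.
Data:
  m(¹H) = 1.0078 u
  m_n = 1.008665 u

0.172 u

With 10 protons and 10 neutrons (A = 20):
Mass of separated nucleons = 10(1.0078) + 10(1.008665) = 10.0780 + 10.086650 = 20.164650 u
Δm = 20.164650 − 19.99244 = 0.172210 u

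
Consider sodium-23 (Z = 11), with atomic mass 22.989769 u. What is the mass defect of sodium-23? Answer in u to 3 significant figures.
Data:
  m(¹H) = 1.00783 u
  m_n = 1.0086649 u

Total constituent mass: 11 × 1.00783 + 12 × 1.0086649 = 23.1901088 u
The mass defect is 23.1901088 − 22.989769 = 0.2003398 u.

0.200 u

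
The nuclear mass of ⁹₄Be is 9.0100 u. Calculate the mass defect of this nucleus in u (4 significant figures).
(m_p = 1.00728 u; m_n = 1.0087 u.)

With 4 protons and 5 neutrons (A = 9):
Total constituent mass: 4 × 1.00728 + 5 × 1.0087 = 9.07262 u
Mass defect Δm = 9.07262 − 9.0100 = 0.06262 u

0.06262 u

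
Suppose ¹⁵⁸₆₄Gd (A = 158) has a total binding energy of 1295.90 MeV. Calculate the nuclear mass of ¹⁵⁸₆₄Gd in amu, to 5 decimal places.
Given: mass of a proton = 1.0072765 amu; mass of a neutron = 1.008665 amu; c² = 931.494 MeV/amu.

Mass defect = 1295.90 MeV / (931.494 MeV/amu) = 1.3912060 amu
Constituent mass = 64(1.0072765) + 94(1.008665) = 159.2802060 amu
Nuclear mass = 159.2802060 − 1.3912060 = 157.8890000 amu ≈ 157.88900 amu (to 5 decimal places)

157.88900 amu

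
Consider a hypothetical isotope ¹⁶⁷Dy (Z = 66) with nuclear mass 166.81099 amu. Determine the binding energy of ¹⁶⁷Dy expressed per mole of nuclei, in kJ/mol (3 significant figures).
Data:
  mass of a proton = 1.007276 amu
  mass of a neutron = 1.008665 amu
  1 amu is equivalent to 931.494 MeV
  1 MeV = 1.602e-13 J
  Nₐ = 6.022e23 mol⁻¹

Total constituent mass: 66 × 1.007276 + 101 × 1.008665 = 168.355381 amu
Δm = 168.355381 − 166.81099 = 1.544391 amu
E_B = 1.544391 × 931.494 = 1438.59 MeV
Per nucleus in joules: 1438.59 MeV × 1.602e-13 J/MeV = 2.3046e-10 J
Per mole: 2.3046e-10 J × 6.022e23 mol⁻¹ = 1.3878e+14 J/mol

1.39e+11 kJ/mol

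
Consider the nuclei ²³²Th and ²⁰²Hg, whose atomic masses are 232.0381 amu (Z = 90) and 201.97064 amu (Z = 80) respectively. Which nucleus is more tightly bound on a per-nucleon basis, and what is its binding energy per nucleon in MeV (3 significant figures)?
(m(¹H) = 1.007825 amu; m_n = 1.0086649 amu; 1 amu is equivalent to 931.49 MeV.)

²³²Th: Σm = 90(1.007825) + 142(1.0086649) = 233.9346658 amu; Δm = 1.8965658 amu; E_B = 1766.63 MeV; E_B/A = 7.6148 MeV
²⁰²Hg: Σm = 80(1.007825) + 122(1.0086649) = 203.6831178 amu; Δm = 1.7124778 amu; E_B = 1595.2 MeV; E_B/A = 7.897 MeV
²⁰²Hg has the higher binding energy per nucleon, so it is the more tightly bound nucleus.

²⁰²Hg; 7.90 MeV/nucleon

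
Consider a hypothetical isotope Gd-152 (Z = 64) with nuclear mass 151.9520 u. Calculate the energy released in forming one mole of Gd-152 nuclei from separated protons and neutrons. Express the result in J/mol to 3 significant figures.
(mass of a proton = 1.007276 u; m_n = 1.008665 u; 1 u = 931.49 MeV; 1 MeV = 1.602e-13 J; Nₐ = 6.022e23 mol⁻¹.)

1.15e+14 J/mol

Σm = 64·m_p + 88·m_n = 64.465664 + 88.762520 = 153.228184 u
Mass defect Δm = 153.228184 − 151.9520 = 1.276184 u
Binding energy = Δm·c² = 1.276184 × 931.49 MeV/u = 1188.75 MeV
Per nucleus in joules: 1188.75 MeV × 1.602e-13 J/MeV = 1.9044e-10 J
Per mole: 1.9044e-10 J × 6.022e23 mol⁻¹ = 1.1468e+14 J/mol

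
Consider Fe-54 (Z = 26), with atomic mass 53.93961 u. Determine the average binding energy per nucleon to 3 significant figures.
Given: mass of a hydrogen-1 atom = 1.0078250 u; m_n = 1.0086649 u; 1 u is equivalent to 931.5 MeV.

The nucleus contains 26 protons and 54 − 26 = 28 neutrons.
Mass of separated nucleons = 26(1.0078250) + 28(1.0086649) = 26.2034500 + 28.2426172 = 54.4460672 u
Mass defect Δm = 54.4460672 − 53.93961 = 0.5064572 u
Converting to energy: 0.5064572 u × 931.5 MeV/u = 471.765 MeV
Dividing by A = 54 gives 8.736 MeV per nucleon.

8.74 MeV/nucleon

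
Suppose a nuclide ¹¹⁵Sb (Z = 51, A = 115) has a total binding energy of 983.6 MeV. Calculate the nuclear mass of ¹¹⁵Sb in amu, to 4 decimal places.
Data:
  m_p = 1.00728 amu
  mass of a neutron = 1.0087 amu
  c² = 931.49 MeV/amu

Mass defect = 983.6 MeV / (931.49 MeV/amu) = 1.055943 amu
Constituent mass = 51(1.00728) + 64(1.0087) = 115.92808 amu
Nuclear mass = 115.92808 − 1.055943 = 114.872137 amu ≈ 114.8721 amu (to 4 decimal places)

114.8721 amu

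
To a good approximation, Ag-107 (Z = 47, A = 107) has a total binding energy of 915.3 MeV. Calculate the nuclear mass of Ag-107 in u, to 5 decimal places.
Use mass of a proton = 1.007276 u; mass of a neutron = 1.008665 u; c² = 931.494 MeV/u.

106.87926 u

Mass defect = 915.3 MeV / (931.494 MeV/u) = 0.9826150 u
Constituent mass = 47(1.007276) + 60(1.008665) = 107.861872 u
Nuclear mass = 107.861872 − 0.9826150 = 106.8792570 u ≈ 106.87926 u (to 5 decimal places)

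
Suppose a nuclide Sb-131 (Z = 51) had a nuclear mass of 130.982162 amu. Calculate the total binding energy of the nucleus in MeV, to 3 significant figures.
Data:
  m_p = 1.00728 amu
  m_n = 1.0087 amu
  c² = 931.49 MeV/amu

Mass of separated nucleons = 51(1.00728) + 80(1.0087) = 51.37128 + 80.6960 = 132.06728 amu
The mass defect is 132.06728 − 130.982162 = 1.085118 amu.
Converting to energy: 1.085118 amu × 931.49 MeV/amu = 1010.78 MeV

1010 MeV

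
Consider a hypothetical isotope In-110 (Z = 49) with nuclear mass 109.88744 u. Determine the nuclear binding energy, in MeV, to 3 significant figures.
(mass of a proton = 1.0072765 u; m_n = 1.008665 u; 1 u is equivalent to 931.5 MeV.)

929 MeV

Total constituent mass: 49 × 1.0072765 + 61 × 1.008665 = 110.8851135 u
Δm = 110.8851135 − 109.88744 = 0.9976735 u
Binding energy = Δm·c² = 0.9976735 × 931.5 MeV/u = 929.333 MeV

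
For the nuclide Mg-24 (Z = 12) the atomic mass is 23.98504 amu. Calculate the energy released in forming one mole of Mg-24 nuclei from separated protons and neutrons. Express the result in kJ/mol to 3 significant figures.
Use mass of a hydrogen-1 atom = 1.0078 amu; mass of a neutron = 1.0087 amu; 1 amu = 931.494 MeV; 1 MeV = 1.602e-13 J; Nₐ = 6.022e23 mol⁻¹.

1.91e+10 kJ/mol

Z = 12, so N = A − Z = 24 − 12 = 12.
Σm = 12·m(¹H) + 12·m_n = 12.0936 + 12.1044 = 24.1980 amu
Δm = 24.1980 − 23.98504 = 0.21296 amu
E_B = 0.21296 × 931.494 = 198.371 MeV
Per nucleus in joules: 198.371 MeV × 1.602e-13 J/MeV = 3.1779e-11 J
Per mole: 3.1779e-11 J × 6.022e23 mol⁻¹ = 1.9137e+13 J/mol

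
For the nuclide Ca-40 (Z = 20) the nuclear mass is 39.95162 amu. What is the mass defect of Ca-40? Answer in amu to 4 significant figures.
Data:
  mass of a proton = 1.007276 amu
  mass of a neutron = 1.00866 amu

0.3671 amu

Total constituent mass: 20 × 1.007276 + 20 × 1.00866 = 40.318720 amu
Δm = 40.318720 − 39.95162 = 0.367100 amu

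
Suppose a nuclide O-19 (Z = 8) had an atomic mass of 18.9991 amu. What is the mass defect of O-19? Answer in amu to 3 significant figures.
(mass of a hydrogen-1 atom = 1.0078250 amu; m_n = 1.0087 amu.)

0.159 amu

The nucleus contains 8 protons and 19 − 8 = 11 neutrons.
Total constituent mass: 8 × 1.0078250 + 11 × 1.0087 = 19.1583000 amu
Δm = 19.1583000 − 18.9991 = 0.1592000 amu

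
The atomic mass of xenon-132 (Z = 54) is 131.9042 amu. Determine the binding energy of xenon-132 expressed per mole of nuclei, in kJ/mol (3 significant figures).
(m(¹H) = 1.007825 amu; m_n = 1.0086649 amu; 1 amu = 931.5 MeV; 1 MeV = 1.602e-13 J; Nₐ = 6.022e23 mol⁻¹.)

1.07e+11 kJ/mol

The nucleus contains 54 protons and 132 − 54 = 78 neutrons.
Σm = 54·m(¹H) + 78·m_n = 54.422550 + 78.6758622 = 133.0984122 amu
Δm = 133.0984122 − 131.9042 = 1.1942122 amu
Converting to energy: 1.1942122 amu × 931.5 MeV/amu = 1112.41 MeV
Per nucleus in joules: 1112.41 MeV × 1.602e-13 J/MeV = 1.7821e-10 J
Per mole: 1.7821e-10 J × 6.022e23 mol⁻¹ = 1.0732e+14 J/mol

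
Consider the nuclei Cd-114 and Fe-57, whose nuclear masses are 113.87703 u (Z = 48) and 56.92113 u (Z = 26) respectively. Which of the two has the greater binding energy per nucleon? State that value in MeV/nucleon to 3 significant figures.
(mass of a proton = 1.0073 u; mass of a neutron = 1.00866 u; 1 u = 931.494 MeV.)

Fe-57; 8.78 MeV/nucleon

Cd-114: Σm = 48(1.0073) + 66(1.00866) = 114.92196 u; Δm = 1.04493 u; E_B = 973.35 MeV; E_B/A = 8.538 MeV
Fe-57: Σm = 26(1.0073) + 31(1.00866) = 57.45826 u; Δm = 0.53713 u; E_B = 500.33 MeV; E_B/A = 8.778 MeV
Fe-57 has the higher binding energy per nucleon, so it is the more tightly bound nucleus.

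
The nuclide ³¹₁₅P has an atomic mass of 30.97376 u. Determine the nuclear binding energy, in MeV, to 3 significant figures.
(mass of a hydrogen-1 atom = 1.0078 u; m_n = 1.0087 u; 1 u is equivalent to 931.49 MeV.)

263 MeV

The nucleus contains 15 protons and 31 − 15 = 16 neutrons.
Total constituent mass: 15 × 1.0078 + 16 × 1.0087 = 31.2562 u
The mass defect is 31.2562 − 30.97376 = 0.28244 u.
Converting to energy: 0.28244 u × 931.49 MeV/u = 263.090 MeV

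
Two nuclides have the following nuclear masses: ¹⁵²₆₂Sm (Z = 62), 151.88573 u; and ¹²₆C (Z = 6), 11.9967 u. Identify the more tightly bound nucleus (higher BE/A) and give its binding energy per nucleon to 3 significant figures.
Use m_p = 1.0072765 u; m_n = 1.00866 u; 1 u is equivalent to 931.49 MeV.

¹⁵²₆₂Sm: Σm = 62(1.0072765) + 90(1.00866) = 153.2305430 u; Δm = 1.3448130 u; E_B = 1252.7 MeV; E_B/A = 8.241 MeV
¹²₆C: Σm = 6(1.0072765) + 6(1.00866) = 12.0956190 u; Δm = 0.0989190 u; E_B = 92.142 MeV; E_B/A = 7.679 MeV
¹⁵²₆₂Sm has the higher binding energy per nucleon, so it is the more tightly bound nucleus.

¹⁵²₆₂Sm; 8.24 MeV/nucleon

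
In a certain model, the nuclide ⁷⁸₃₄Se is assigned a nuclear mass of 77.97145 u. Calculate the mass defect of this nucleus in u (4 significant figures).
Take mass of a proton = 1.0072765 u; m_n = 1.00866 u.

0.6570 u

The nucleus contains 34 protons and 78 − 34 = 44 neutrons.
Σm = 34·m_p + 44·m_n = 34.2474010 + 44.38104 = 78.6284410 u
Mass defect Δm = 78.6284410 − 77.97145 = 0.6569910 u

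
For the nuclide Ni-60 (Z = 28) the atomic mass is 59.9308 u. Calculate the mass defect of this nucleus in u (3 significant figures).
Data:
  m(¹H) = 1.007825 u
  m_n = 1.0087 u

0.567 u

Σm = 28·m(¹H) + 32·m_n = 28.219100 + 32.2784 = 60.497500 u
Mass defect Δm = 60.497500 − 59.9308 = 0.566700 u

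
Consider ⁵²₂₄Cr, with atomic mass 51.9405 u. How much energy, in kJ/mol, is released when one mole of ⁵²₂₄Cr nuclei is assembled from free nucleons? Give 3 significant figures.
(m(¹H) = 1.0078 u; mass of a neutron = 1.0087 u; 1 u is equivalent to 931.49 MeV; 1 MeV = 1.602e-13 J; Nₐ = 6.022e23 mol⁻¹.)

The nucleus contains 24 protons and 52 − 24 = 28 neutrons.
Total constituent mass: 24 × 1.0078 + 28 × 1.0087 = 52.4308 u
The mass defect is 52.4308 − 51.9405 = 0.4903 u.
Binding energy = Δm·c² = 0.4903 × 931.49 MeV/u = 456.710 MeV
Per nucleus in joules: 456.710 MeV × 1.602e-13 J/MeV = 7.3165e-11 J
Per mole: 7.3165e-11 J × 6.022e23 mol⁻¹ = 4.4060e+13 J/mol

4.41e+10 kJ/mol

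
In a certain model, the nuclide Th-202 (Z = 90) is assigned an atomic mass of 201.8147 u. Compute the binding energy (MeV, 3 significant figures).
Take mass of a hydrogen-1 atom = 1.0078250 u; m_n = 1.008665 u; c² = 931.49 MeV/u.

1730 MeV

The nucleus contains 90 protons and 202 − 90 = 112 neutrons.
Mass of separated nucleons = 90(1.0078250) + 112(1.008665) = 90.7042500 + 112.970480 = 203.6747300 u
The mass defect is 203.6747300 − 201.8147 = 1.8600300 u.
Binding energy = Δm·c² = 1.8600300 × 931.49 MeV/u = 1732.60 MeV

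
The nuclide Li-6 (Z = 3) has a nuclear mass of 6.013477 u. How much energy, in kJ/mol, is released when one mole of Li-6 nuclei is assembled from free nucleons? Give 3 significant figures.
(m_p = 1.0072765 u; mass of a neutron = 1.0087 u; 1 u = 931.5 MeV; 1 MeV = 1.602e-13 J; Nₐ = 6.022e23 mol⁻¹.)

Σm = 3·m_p + 3·m_n = 3.0218295 + 3.0261 = 6.0479295 u
Δm = 6.0479295 − 6.013477 = 0.0344525 u
Converting to energy: 0.0344525 u × 931.5 MeV/u = 32.0925 MeV
Per nucleus in joules: 32.0925 MeV × 1.602e-13 J/MeV = 5.1412e-12 J
Per mole: 5.1412e-12 J × 6.022e23 mol⁻¹ = 3.0960e+12 J/mol

3.10e+09 kJ/mol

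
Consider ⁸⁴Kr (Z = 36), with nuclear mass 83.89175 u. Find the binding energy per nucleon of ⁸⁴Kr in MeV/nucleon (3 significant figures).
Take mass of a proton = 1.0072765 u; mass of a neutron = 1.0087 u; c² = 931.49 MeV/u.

8.74 MeV/nucleon

Total constituent mass: 36 × 1.0072765 + 48 × 1.0087 = 84.6795540 u
Δm = 84.6795540 − 83.89175 = 0.7878040 u
Converting to energy: 0.7878040 u × 931.49 MeV/u = 733.832 MeV
Dividing by A = 84 gives 8.736 MeV per nucleon.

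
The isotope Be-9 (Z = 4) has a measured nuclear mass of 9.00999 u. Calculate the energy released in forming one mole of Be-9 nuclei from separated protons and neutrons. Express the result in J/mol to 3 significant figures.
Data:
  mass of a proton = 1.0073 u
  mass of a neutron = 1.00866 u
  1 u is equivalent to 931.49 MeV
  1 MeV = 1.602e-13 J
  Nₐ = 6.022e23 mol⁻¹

5.62e+12 J/mol

With 4 protons and 5 neutrons (A = 9):
Total constituent mass: 4 × 1.0073 + 5 × 1.00866 = 9.07250 u
The mass defect is 9.07250 − 9.00999 = 0.06251 u.
Binding energy = Δm·c² = 0.06251 × 931.49 MeV/u = 58.2274 MeV
Per nucleus in joules: 58.2274 MeV × 1.602e-13 J/MeV = 9.3280e-12 J
Per mole: 9.3280e-12 J × 6.022e23 mol⁻¹ = 5.6173e+12 J/mol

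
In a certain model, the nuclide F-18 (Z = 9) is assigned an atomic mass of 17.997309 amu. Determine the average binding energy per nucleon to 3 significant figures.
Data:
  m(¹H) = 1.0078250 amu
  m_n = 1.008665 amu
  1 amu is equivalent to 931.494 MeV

Total constituent mass: 9 × 1.0078250 + 9 × 1.008665 = 18.1484100 amu
Mass defect Δm = 18.1484100 − 17.997309 = 0.1511010 amu
Binding energy = Δm·c² = 0.1511010 × 931.494 MeV/amu = 140.750 MeV
Per nucleon: 140.750 / 18 = 7.819 MeV

7.82 MeV/nucleon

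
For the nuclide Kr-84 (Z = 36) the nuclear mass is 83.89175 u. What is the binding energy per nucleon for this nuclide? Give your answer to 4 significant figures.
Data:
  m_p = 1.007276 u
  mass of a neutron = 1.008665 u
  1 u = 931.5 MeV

The nucleus contains 36 protons and 84 − 36 = 48 neutrons.
Mass of separated nucleons = 36(1.007276) + 48(1.008665) = 36.261936 + 48.415920 = 84.677856 u
The mass defect is 84.677856 − 83.89175 = 0.786106 u.
E_B = 0.786106 × 931.5 = 732.258 MeV
BE/A = 732.258 MeV / 84 = 8.717 MeV/nucleon

8.717 MeV/nucleon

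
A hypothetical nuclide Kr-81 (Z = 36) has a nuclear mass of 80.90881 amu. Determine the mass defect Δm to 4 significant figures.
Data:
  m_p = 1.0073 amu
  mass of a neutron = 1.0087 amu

0.7455 amu

Total constituent mass: 36 × 1.0073 + 45 × 1.0087 = 81.6543 amu
Mass defect Δm = 81.6543 − 80.90881 = 0.74549 amu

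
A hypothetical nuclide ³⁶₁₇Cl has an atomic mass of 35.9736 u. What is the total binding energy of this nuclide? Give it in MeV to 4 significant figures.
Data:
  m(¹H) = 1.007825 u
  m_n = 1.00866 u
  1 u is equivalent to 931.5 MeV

Mass of separated nucleons = 17(1.007825) + 19(1.00866) = 17.133025 + 19.16454 = 36.297565 u
The mass defect is 36.297565 − 35.9736 = 0.323965 u.
E_B = 0.323965 × 931.5 = 301.773 MeV

301.8 MeV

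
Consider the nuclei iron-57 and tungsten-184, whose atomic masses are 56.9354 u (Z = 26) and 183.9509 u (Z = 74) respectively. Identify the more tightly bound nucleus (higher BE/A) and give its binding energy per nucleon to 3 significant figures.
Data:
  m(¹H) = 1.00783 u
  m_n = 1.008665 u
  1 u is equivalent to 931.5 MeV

iron-57; 8.77 MeV/nucleon

iron-57: Σm = 26(1.00783) + 31(1.008665) = 57.472195 u; Δm = 0.536795 u; E_B = 500.02 MeV; E_B/A = 8.772 MeV
tungsten-184: Σm = 74(1.00783) + 110(1.008665) = 185.532570 u; Δm = 1.581670 u; E_B = 1473.3 MeV; E_B/A = 8.007 MeV
iron-57 has the higher binding energy per nucleon, so it is the more tightly bound nucleus.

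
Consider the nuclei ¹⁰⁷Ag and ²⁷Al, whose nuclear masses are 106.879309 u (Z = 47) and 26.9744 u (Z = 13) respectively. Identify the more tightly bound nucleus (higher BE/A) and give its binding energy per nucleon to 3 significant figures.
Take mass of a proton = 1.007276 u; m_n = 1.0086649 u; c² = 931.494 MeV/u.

¹⁰⁷Ag: Σm = 47(1.007276) + 60(1.0086649) = 107.8618660 u; Δm = 0.9825570 u; E_B = 915.25 MeV; E_B/A = 8.554 MeV
²⁷Al: Σm = 13(1.007276) + 14(1.0086649) = 27.2158966 u; Δm = 0.2414966 u; E_B = 224.953 MeV; E_B/A = 8.332 MeV
¹⁰⁷Ag has the higher binding energy per nucleon, so it is the more tightly bound nucleus.

¹⁰⁷Ag; 8.55 MeV/nucleon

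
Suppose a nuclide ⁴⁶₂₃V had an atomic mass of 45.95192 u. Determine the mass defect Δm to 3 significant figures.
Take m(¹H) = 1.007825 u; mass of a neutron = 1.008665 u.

The nucleus contains 23 protons and 46 − 23 = 23 neutrons.
Total constituent mass: 23 × 1.007825 + 23 × 1.008665 = 46.379270 u
Δm = 46.379270 − 45.95192 = 0.427350 u

0.427 u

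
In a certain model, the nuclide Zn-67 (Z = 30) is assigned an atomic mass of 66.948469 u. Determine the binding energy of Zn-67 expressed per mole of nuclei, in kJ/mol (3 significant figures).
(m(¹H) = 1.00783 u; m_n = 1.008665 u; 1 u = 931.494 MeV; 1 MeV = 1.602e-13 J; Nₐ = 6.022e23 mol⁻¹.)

Mass of separated nucleons = 30(1.00783) + 37(1.008665) = 30.23490 + 37.320605 = 67.555505 u
The mass defect is 67.555505 − 66.948469 = 0.607036 u.
E_B = 0.607036 × 931.494 = 565.450 MeV
Per nucleus in joules: 565.450 MeV × 1.602e-13 J/MeV = 9.0585e-11 J
Per mole: 9.0585e-11 J × 6.022e23 mol⁻¹ = 5.4550e+13 J/mol

5.46e+10 kJ/mol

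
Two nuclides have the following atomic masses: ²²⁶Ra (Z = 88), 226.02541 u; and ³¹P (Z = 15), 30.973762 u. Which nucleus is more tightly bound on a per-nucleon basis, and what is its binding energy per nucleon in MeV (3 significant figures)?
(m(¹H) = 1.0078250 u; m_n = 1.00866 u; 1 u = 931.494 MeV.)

²²⁶Ra: Σm = 88(1.0078250) + 138(1.00866) = 227.8836800 u; Δm = 1.8582700 u; E_B = 1731.0 MeV; E_B/A = 7.659 MeV
³¹P: Σm = 15(1.0078250) + 16(1.00866) = 31.2559350 u; Δm = 0.2821730 u; E_B = 262.84 MeV; E_B/A = 8.479 MeV
³¹P has the higher binding energy per nucleon, so it is the more tightly bound nucleus.

³¹P; 8.48 MeV/nucleon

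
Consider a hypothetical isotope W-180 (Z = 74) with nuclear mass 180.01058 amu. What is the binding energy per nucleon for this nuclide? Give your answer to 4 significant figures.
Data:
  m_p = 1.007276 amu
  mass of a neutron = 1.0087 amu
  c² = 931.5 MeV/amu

7.504 MeV/nucleon

Z = 74, so N = A − Z = 180 − 74 = 106.
Mass of separated nucleons = 74(1.007276) + 106(1.0087) = 74.538424 + 106.9222 = 181.460624 amu
Mass defect Δm = 181.460624 − 180.01058 = 1.450044 amu
E_B = 1.450044 × 931.5 = 1350.72 MeV
Per nucleon: 1350.72 / 180 = 7.504 MeV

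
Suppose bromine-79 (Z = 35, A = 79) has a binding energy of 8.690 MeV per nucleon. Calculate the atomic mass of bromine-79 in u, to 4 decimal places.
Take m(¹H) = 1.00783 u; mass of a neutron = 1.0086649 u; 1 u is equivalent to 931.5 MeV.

78.9183 u

Total binding energy = 79 × 8.690 = 686.510 MeV
Mass defect = 686.510 MeV / (931.5 MeV/u) = 0.736994 u
Constituent mass = 35(1.00783) + 44(1.0086649) = 79.6553056 u
Atomic mass = 79.6553056 − 0.736994 = 78.9183116 u ≈ 78.9183 u (to 4 decimal places)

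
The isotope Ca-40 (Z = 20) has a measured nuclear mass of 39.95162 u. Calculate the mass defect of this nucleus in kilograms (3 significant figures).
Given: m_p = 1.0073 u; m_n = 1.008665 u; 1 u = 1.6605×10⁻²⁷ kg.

Z = 20, so N = A − Z = 40 − 20 = 20.
Total constituent mass: 20 × 1.0073 + 20 × 1.008665 = 40.319300 u
Mass defect Δm = 40.319300 − 39.95162 = 0.367680 u
In SI units: 0.367680 u × 1.6605×10⁻²⁷ kg/u = 6.1053e-28 kg

6.11e-28 kg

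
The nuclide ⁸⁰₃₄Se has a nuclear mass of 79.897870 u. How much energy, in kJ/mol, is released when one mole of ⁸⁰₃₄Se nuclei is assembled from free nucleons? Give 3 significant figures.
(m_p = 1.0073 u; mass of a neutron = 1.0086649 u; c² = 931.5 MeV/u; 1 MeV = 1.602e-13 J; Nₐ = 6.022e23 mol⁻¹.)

Σm = 34·m_p + 46·m_n = 34.2482 + 46.3985854 = 80.6467854 u
Δm = 80.6467854 − 79.897870 = 0.7489154 u
Binding energy = Δm·c² = 0.7489154 × 931.5 MeV/u = 697.615 MeV
Per nucleus in joules: 697.615 MeV × 1.602e-13 J/MeV = 1.1176e-10 J
Per mole: 1.1176e-10 J × 6.022e23 mol⁻¹ = 6.7302e+13 J/mol

6.73e+10 kJ/mol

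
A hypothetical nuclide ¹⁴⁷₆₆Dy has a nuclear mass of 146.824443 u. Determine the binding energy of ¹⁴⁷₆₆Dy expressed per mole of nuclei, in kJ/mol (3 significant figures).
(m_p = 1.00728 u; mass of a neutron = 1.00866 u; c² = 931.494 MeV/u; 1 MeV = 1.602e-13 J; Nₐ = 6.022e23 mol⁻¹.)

1.22e+11 kJ/mol

Σm = 66·m_p + 81·m_n = 66.48048 + 81.70146 = 148.18194 u
The mass defect is 148.18194 − 146.824443 = 1.357497 u.
E_B = 1.357497 × 931.494 = 1264.50 MeV
Per nucleus in joules: 1264.50 MeV × 1.602e-13 J/MeV = 2.0257e-10 J
Per mole: 2.0257e-10 J × 6.022e23 mol⁻¹ = 1.2199e+14 J/mol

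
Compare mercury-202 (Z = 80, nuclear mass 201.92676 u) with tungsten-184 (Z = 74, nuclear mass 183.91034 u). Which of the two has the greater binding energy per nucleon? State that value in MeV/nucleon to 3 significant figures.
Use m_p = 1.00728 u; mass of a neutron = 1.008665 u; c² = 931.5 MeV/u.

tungsten-184; 8.01 MeV/nucleon

mercury-202: Σm = 80(1.00728) + 122(1.008665) = 203.639530 u; Δm = 1.712770 u; E_B = 1595.4 MeV; E_B/A = 7.898 MeV
tungsten-184: Σm = 74(1.00728) + 110(1.008665) = 185.491870 u; Δm = 1.581530 u; E_B = 1473.195 MeV; E_B/A = 8.006 MeV
tungsten-184 has the higher binding energy per nucleon, so it is the more tightly bound nucleus.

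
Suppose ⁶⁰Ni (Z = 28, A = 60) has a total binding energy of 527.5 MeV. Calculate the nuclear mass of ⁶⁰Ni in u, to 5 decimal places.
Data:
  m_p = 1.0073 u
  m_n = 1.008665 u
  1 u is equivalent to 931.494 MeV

59.91539 u

Mass defect = 527.5 MeV / (931.494 MeV/u) = 0.5662946 u
Constituent mass = 28(1.0073) + 32(1.008665) = 60.481680 u
Nuclear mass = 60.481680 − 0.5662946 = 59.9153854 u ≈ 59.91539 u (to 5 decimal places)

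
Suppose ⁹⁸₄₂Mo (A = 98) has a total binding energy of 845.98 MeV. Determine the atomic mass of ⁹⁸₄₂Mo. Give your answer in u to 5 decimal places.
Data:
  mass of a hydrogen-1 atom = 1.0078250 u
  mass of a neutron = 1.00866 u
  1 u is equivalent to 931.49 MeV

Mass defect = 845.98 MeV / (931.49 MeV/u) = 0.9082008 u
Constituent mass = 42(1.0078250) + 56(1.00866) = 98.8136100 u
Atomic mass = 98.8136100 − 0.9082008 = 97.9054092 u ≈ 97.90541 u (to 5 decimal places)

97.90541 u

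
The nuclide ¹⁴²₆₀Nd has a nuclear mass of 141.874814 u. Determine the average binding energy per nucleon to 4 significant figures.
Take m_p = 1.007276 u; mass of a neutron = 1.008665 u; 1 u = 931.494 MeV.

Total constituent mass: 60 × 1.007276 + 82 × 1.008665 = 143.147090 u
Δm = 143.147090 − 141.874814 = 1.272276 u
Binding energy = Δm·c² = 1.272276 × 931.494 MeV/u = 1185.12 MeV
BE/A = 1185.12 MeV / 142 = 8.346 MeV/nucleon

8.346 MeV/nucleon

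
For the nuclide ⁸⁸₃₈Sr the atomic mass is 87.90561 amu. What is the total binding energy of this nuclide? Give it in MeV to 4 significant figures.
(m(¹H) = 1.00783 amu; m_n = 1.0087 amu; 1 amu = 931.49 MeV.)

770.3 MeV

Z = 38, so N = A − Z = 88 − 38 = 50.
Total constituent mass: 38 × 1.00783 + 50 × 1.0087 = 88.73254 amu
The mass defect is 88.73254 − 87.90561 = 0.82693 amu.
E_B = 0.82693 × 931.49 = 770.277 MeV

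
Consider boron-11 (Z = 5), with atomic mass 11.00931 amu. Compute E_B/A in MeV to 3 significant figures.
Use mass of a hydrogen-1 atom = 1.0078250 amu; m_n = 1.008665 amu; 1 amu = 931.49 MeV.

6.93 MeV/nucleon

Total constituent mass: 5 × 1.0078250 + 6 × 1.008665 = 11.0911150 amu
Δm = 11.0911150 − 11.00931 = 0.0818050 amu
Converting to energy: 0.0818050 amu × 931.49 MeV/amu = 76.2005 MeV
Per nucleon: 76.2005 / 11 = 6.927 MeV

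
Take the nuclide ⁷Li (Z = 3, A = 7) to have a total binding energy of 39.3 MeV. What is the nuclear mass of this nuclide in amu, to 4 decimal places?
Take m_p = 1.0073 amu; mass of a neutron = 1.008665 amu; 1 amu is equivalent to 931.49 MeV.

7.0144 amu

Mass defect = 39.3 MeV / (931.49 MeV/amu) = 0.042190 amu
Constituent mass = 3(1.0073) + 4(1.008665) = 7.056560 amu
Nuclear mass = 7.056560 − 0.042190 = 7.014370 amu ≈ 7.0144 amu (to 4 decimal places)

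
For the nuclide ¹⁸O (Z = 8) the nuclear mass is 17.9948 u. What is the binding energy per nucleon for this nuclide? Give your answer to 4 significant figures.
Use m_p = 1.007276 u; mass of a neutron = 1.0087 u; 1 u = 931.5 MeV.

The nucleus contains 8 protons and 18 − 8 = 10 neutrons.
Σm = 8·m_p + 10·m_n = 8.058208 + 10.0870 = 18.145208 u
Δm = 18.145208 − 17.9948 = 0.150408 u
Binding energy = Δm·c² = 0.150408 × 931.5 MeV/u = 140.105 MeV
Dividing by A = 18 gives 7.784 MeV per nucleon.

7.784 MeV/nucleon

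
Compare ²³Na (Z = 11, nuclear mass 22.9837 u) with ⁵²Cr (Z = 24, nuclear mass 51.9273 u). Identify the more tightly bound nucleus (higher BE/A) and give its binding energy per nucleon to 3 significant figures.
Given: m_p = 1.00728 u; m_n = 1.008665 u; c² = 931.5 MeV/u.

²³Na: Σm = 11(1.00728) + 12(1.008665) = 23.184060 u; Δm = 0.200360 u; E_B = 186.635 MeV; E_B/A = 8.1146 MeV
⁵²Cr: Σm = 24(1.00728) + 28(1.008665) = 52.417340 u; Δm = 0.490040 u; E_B = 456.47 MeV; E_B/A = 8.778 MeV
⁵²Cr has the higher binding energy per nucleon, so it is the more tightly bound nucleus.

⁵²Cr; 8.78 MeV/nucleon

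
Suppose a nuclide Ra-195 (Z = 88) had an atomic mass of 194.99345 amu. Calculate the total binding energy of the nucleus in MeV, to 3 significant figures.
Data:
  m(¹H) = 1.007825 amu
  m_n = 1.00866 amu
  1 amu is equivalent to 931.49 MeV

The nucleus contains 88 protons and 195 − 88 = 107 neutrons.
Σm = 88·m(¹H) + 107·m_n = 88.688600 + 107.92662 = 196.615220 amu
Mass defect Δm = 196.615220 − 194.99345 = 1.621770 amu
Binding energy = Δm·c² = 1.621770 × 931.49 MeV/amu = 1510.66 MeV

1510 MeV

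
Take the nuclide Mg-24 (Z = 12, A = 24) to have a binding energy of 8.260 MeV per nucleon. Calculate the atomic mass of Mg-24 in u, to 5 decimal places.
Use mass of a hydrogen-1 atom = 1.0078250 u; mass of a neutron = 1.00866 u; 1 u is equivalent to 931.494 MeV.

23.98500 u

Total binding energy = 24 × 8.260 = 198.240 MeV
Mass defect = 198.240 MeV / (931.494 MeV/u) = 0.2128194 u
Constituent mass = 12(1.0078250) + 12(1.00866) = 24.1978200 u
Atomic mass = 24.1978200 − 0.2128194 = 23.9850006 u ≈ 23.98500 u (to 5 decimal places)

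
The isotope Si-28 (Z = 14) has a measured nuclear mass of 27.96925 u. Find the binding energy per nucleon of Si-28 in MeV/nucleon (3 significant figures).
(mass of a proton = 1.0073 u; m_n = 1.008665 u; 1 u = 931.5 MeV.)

The nucleus contains 14 protons and 28 − 14 = 14 neutrons.
Mass of separated nucleons = 14(1.0073) + 14(1.008665) = 14.1022 + 14.121310 = 28.223510 u
The mass defect is 28.223510 − 27.96925 = 0.254260 u.
Converting to energy: 0.254260 u × 931.5 MeV/u = 236.843 MeV
Per nucleon: 236.843 / 28 = 8.459 MeV

8.46 MeV/nucleon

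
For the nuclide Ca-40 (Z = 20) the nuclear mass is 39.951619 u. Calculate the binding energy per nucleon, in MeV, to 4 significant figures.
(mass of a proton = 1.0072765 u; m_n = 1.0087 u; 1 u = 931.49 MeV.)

8.568 MeV/nucleon

Z = 20, so N = A − Z = 40 − 20 = 20.
Mass of separated nucleons = 20(1.0072765) + 20(1.0087) = 20.1455300 + 20.1740 = 40.3195300 u
Mass defect Δm = 40.3195300 − 39.951619 = 0.3679110 u
Converting to energy: 0.3679110 u × 931.49 MeV/u = 342.705 MeV
Dividing by A = 40 gives 8.568 MeV per nucleon.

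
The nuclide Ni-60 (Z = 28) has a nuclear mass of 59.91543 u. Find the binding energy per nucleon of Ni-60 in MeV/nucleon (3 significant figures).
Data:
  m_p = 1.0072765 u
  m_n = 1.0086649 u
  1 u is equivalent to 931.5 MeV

The nucleus contains 28 protons and 60 − 28 = 32 neutrons.
Total constituent mass: 28 × 1.0072765 + 32 × 1.0086649 = 60.4810188 u
Mass defect Δm = 60.4810188 − 59.91543 = 0.5655888 u
E_B = 0.5655888 × 931.5 = 526.846 MeV
Per nucleon: 526.846 / 60 = 8.781 MeV

8.78 MeV/nucleon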